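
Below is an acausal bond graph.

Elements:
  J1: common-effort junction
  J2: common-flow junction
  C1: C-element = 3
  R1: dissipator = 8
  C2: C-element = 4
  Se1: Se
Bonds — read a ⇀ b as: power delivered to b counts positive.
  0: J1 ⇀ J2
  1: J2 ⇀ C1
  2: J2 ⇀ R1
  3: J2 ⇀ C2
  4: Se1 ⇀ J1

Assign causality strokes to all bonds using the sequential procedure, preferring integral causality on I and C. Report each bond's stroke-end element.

bond 0 stroke→J2
bond 1 stroke→J2
bond 2 stroke→R1
bond 3 stroke→J2
bond 4 stroke→J1

β4 →J1  (Se1: effort source, stroke at far end)
β0 →J2  (common-e at J1 fixed by 4)
β1 →J2  (C1: C, integral causality)
β3 →J2  (C2: C, integral causality)
β2 →R1  (only one flow-in slot at J2)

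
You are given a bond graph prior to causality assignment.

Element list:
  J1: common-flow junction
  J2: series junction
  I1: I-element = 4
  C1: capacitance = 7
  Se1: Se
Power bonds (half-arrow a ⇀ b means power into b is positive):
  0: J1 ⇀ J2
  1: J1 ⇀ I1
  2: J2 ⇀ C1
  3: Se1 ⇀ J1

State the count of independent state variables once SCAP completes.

2  (C1, I1 all integral)

β3 stroke→J1  (source Se1 imposes e)
β1 stroke→I1  (I1: I, integral causality)
β0 stroke→J1  (common-f at J1 fixed by 1)
β2 stroke→J2  (1-jn J2 has f-setter on 0)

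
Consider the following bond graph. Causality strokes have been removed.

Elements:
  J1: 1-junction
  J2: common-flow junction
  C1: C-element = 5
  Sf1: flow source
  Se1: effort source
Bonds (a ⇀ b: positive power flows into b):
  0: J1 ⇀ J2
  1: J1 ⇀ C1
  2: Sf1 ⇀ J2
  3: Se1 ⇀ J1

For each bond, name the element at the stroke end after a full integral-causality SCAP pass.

β2 |Sf1  (Sf1 fixes flow; stroke at Sf1)
β3 |J1  (source Se1 imposes e)
β0 |J2  (J2: bond 2 brought flow, rest push out)
β1 |J1  (J1: bond 0 brought flow, rest push out)

#0 →J2
#1 →J1
#2 →Sf1
#3 →J1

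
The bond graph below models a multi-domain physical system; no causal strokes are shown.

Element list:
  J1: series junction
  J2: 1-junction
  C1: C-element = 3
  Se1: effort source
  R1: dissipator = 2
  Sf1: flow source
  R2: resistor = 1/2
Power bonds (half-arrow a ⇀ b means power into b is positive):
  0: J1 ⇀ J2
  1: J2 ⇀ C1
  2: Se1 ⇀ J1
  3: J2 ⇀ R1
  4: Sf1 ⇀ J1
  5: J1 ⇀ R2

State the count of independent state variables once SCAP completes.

bond 2 →J1  (Se1 (Se) sets effort on bond)
bond 4 →Sf1  (Sf1: flow source, stroke at near end)
bond 0 →J1  (J1 flow already set via bond 4)
bond 5 →J1  (1-jn J1 has f-setter on 4)
bond 1 →J2  (1-jn J2 has f-setter on 0)
bond 3 →J2  (1-jn J2 has f-setter on 0)

1  (C1 all integral)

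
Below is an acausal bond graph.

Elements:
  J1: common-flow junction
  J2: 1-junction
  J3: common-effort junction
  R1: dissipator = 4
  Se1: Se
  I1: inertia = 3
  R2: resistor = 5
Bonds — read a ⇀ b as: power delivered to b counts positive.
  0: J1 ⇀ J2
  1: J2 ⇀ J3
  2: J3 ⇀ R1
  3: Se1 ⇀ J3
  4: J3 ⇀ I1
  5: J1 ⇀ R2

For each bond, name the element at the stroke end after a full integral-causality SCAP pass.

bond 3 |J3  (Se1 (Se) sets effort on bond)
bond 1 |J2  (J3 effort already set via bond 3)
bond 2 |R1  (common-e at J3 fixed by 3)
bond 4 |I1  (J3: bond 3 brought effort, rest push out)
bond 0 |J1  (only one flow-in slot at J2)
bond 5 |R2  (closing 1-jn rule on J1)

bond 0 |J1
bond 1 |J2
bond 2 |R1
bond 3 |J3
bond 4 |I1
bond 5 |R2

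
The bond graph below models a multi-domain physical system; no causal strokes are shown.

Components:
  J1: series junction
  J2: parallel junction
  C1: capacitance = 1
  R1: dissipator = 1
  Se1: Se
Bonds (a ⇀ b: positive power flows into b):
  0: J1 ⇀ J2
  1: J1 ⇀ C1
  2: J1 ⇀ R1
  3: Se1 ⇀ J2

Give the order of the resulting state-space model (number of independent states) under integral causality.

b3 →J2  (source Se1 imposes e)
b0 →J1  (J2: bond 3 brought effort, rest push out)
b1 →J1  (prefer integral on C1)
b2 →R1  (closing 1-jn rule on J1)

1  (C1 all integral)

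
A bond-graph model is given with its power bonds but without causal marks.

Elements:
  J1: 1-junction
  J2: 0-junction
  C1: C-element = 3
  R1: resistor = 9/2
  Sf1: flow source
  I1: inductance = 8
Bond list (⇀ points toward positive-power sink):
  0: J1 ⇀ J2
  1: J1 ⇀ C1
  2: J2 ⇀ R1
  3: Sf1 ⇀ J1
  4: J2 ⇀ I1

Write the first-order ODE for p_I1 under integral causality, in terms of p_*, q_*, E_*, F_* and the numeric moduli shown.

dp_I1/dt = 9*F_Sf1/2 - 9*p_I1/16

b3 stroke at Sf1  (Sf1: flow source, stroke at near end)
b0 stroke at J1  (common-f at J1 fixed by 3)
b1 stroke at J1  (common-f at J1 fixed by 3)
b4 stroke at I1  (I1 integral (f out))
b2 stroke at J2  (J2 needs exactly one e-in)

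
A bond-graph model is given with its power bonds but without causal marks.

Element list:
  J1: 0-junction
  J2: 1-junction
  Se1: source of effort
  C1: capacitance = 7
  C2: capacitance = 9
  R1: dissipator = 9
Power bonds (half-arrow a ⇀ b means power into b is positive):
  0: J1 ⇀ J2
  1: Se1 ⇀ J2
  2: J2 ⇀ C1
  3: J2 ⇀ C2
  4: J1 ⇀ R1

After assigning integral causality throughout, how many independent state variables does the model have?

b1 stroke at J2  (Se1: effort source, stroke at far end)
b2 stroke at J2  (C1: C, integral causality)
b3 stroke at J2  (C2 integral (e out))
b0 stroke at J1  (J2 needs exactly one f-in)
b4 stroke at R1  (J1: bond 0 brought effort, rest push out)

2  (C1, C2 all integral)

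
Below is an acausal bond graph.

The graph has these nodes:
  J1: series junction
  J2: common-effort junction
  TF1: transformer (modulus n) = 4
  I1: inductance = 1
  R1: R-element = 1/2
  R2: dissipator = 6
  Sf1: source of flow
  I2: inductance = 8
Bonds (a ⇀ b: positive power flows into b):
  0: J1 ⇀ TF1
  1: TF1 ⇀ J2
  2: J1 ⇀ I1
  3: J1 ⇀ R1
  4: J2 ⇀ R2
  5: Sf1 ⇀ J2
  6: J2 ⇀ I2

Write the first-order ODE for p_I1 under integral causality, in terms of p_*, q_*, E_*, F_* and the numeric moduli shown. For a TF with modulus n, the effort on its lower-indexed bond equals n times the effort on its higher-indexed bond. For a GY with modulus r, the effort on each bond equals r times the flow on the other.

β5 →Sf1  (source Sf1 imposes f)
β2 →I1  (I1 integral (f out))
β0 →J1  (J1 flow already set via bond 2)
β3 →J1  (common-f at J1 fixed by 2)
β1 →TF1  (through TF1, causality passes straight; one stroke at TF1)
β6 →I2  (I2: I, integral causality)
β4 →J2  (closing 0-jn rule on J2)

dp_I1/dt = -24*F_Sf1 - 193*p_I1/2 + 3*p_I2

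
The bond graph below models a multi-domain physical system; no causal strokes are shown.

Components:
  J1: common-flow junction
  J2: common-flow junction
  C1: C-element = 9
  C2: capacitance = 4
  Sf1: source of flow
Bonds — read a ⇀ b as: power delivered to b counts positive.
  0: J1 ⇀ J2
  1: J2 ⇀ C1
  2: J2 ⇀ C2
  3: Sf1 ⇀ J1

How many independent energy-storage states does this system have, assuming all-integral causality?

2  (C1, C2 all integral)

b3 stroke→Sf1  (Sf1: flow source, stroke at near end)
b0 stroke→J1  (J1: bond 3 brought flow, rest push out)
b1 stroke→J2  (common-f at J2 fixed by 0)
b2 stroke→J2  (common-f at J2 fixed by 0)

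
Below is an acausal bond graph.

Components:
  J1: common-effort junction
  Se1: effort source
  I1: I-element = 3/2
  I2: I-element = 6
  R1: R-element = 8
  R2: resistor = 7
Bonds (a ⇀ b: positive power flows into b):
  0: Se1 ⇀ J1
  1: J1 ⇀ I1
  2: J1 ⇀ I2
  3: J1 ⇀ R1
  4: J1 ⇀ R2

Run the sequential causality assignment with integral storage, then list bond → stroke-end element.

bond 0 stroke at J1  (Se1: effort source, stroke at far end)
bond 1 stroke at I1  (J1 effort already set via bond 0)
bond 2 stroke at I2  (J1 effort already set via bond 0)
bond 3 stroke at R1  (J1: bond 0 brought effort, rest push out)
bond 4 stroke at R2  (J1: bond 0 brought effort, rest push out)

b0 stroke→J1
b1 stroke→I1
b2 stroke→I2
b3 stroke→R1
b4 stroke→R2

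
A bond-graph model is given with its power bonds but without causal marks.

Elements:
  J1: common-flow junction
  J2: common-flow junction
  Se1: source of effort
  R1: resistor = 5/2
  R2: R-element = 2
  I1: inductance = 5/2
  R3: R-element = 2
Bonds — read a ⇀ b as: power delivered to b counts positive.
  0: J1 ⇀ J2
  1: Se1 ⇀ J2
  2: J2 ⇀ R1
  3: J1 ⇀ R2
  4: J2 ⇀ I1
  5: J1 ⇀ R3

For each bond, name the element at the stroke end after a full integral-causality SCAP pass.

bond 1 stroke→J2  (source Se1 imposes e)
bond 4 stroke→I1  (I1: I, integral causality)
bond 0 stroke→J2  (common-f at J2 fixed by 4)
bond 2 stroke→J2  (common-f at J2 fixed by 4)
bond 3 stroke→J1  (common-f at J1 fixed by 0)
bond 5 stroke→J1  (common-f at J1 fixed by 0)

b0 |J2
b1 |J2
b2 |J2
b3 |J1
b4 |I1
b5 |J1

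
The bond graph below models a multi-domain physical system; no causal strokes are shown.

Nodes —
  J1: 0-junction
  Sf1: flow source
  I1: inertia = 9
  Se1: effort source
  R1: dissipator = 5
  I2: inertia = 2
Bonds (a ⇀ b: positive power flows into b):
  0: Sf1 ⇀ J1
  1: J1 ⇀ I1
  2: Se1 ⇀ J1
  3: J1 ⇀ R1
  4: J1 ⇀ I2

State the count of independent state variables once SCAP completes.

2  (I1, I2 all integral)

#0 →Sf1  (source Sf1 imposes f)
#2 →J1  (source Se1 imposes e)
#1 →I1  (J1 effort already set via bond 2)
#3 →R1  (0-jn J1 has e-setter on 2)
#4 →I2  (J1 effort already set via bond 2)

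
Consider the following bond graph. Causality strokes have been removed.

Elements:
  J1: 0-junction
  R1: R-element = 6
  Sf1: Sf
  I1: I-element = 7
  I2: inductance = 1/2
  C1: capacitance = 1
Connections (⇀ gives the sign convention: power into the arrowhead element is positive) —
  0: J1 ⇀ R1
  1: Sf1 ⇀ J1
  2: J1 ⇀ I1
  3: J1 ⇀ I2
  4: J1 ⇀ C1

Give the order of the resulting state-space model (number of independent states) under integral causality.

3  (C1, I1, I2 all integral)

bond 1 |Sf1  (source Sf1 imposes f)
bond 2 |I1  (I1: I, integral causality)
bond 3 |I2  (I2: I, integral causality)
bond 4 |J1  (C1 outputs effort q/C1)
bond 0 |R1  (common-e at J1 fixed by 4)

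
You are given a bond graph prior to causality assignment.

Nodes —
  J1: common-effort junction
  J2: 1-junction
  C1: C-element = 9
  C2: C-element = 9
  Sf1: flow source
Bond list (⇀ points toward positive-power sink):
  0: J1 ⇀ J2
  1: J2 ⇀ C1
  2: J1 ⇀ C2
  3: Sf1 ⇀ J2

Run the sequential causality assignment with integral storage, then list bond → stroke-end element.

bond 3 →Sf1  (Sf1 fixes flow; stroke at Sf1)
bond 0 →J2  (common-f at J2 fixed by 3)
bond 1 →J2  (J2: bond 3 brought flow, rest push out)
bond 2 →J1  (only one effort-in slot at J1)

β0 stroke→J2
β1 stroke→J2
β2 stroke→J1
β3 stroke→Sf1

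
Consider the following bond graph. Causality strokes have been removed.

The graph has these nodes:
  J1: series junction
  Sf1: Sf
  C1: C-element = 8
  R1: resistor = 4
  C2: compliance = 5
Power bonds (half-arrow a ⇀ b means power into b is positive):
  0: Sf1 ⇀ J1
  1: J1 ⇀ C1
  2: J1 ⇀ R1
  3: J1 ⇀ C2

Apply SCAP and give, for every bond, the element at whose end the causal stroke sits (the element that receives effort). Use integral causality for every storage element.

#0 →Sf1  (Sf1 fixes flow; stroke at Sf1)
#1 →J1  (common-f at J1 fixed by 0)
#2 →J1  (J1 flow already set via bond 0)
#3 →J1  (1-jn J1 has f-setter on 0)

bond 0 →Sf1
bond 1 →J1
bond 2 →J1
bond 3 →J1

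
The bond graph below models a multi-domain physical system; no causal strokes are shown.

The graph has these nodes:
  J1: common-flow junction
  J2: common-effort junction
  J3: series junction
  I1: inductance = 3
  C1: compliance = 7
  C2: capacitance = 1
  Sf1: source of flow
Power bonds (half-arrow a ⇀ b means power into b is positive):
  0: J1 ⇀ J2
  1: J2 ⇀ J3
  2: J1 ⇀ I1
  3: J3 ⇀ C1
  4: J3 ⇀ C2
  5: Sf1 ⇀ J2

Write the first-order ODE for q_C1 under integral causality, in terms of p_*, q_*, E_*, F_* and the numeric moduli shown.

b5 stroke at Sf1  (Sf1 fixes flow; stroke at Sf1)
b2 stroke at I1  (I1 integral (f out))
b0 stroke at J1  (J1 flow already set via bond 2)
b1 stroke at J2  (J2: last free bond brings effort in)
b3 stroke at J3  (J3: bond 1 brought flow, rest push out)
b4 stroke at J3  (1-jn J3 has f-setter on 1)

dq_C1/dt = F_Sf1 + p_I1/3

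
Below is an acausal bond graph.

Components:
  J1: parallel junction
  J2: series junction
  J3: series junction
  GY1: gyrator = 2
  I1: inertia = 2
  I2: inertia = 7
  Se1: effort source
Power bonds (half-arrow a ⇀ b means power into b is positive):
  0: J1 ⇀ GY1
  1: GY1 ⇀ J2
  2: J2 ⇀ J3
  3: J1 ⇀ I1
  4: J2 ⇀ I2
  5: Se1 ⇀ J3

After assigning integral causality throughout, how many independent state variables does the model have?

2  (I1, I2 all integral)

#5 stroke→J3  (source Se1 imposes e)
#2 stroke→J2  (J3 needs exactly one f-in)
#3 stroke→I1  (prefer integral on I1)
#0 stroke→J1  (only one effort-in slot at J1)
#1 stroke→J2  (GY GY1: same side as bond 0)
#4 stroke→I2  (closing 1-jn rule on J2)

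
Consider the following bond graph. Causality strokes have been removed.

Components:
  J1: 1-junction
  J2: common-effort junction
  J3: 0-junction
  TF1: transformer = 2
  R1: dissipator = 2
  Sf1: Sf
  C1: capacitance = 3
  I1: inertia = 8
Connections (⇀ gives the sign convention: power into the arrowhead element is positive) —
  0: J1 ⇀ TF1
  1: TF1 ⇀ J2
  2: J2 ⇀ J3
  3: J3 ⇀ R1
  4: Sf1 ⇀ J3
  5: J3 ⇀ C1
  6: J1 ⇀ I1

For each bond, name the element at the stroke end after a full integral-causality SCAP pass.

β0 |J1
β1 |TF1
β2 |J2
β3 |R1
β4 |Sf1
β5 |J3
β6 |I1

β4 |Sf1  (Sf1: flow source, stroke at near end)
β5 |J3  (C1 outputs effort q/C1)
β2 |J2  (0-jn J3 has e-setter on 5)
β3 |R1  (J3: bond 5 brought effort, rest push out)
β1 |TF1  (J2: bond 2 brought effort, rest push out)
β0 |J1  (through TF1, causality passes straight; one stroke at TF1)
β6 |I1  (closing 1-jn rule on J1)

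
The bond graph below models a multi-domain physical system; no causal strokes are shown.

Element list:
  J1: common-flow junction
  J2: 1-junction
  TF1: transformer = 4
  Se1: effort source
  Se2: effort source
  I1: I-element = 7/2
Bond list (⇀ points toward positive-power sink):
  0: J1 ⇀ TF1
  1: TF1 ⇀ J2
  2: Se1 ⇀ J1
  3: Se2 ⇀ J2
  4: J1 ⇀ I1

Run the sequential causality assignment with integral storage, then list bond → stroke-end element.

β0 stroke→J1
β1 stroke→TF1
β2 stroke→J1
β3 stroke→J2
β4 stroke→I1

#2 stroke at J1  (Se1 fixes effort; stroke away)
#3 stroke at J2  (Se2: effort source, stroke at far end)
#1 stroke at TF1  (closing 1-jn rule on J2)
#0 stroke at J1  (TF TF1: opposite of bond 1)
#4 stroke at I1  (J1 needs exactly one f-in)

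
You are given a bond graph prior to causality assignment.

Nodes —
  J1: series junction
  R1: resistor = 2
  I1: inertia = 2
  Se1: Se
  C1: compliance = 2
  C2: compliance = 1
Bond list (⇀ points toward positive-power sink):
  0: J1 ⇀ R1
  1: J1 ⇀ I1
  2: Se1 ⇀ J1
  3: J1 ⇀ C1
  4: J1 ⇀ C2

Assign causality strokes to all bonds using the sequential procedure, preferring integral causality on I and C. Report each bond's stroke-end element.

bond 0 stroke→J1
bond 1 stroke→I1
bond 2 stroke→J1
bond 3 stroke→J1
bond 4 stroke→J1

bond 2 →J1  (Se1 fixes effort; stroke away)
bond 1 →I1  (I1 integral (f out))
bond 0 →J1  (J1 flow already set via bond 1)
bond 3 →J1  (1-jn J1 has f-setter on 1)
bond 4 →J1  (1-jn J1 has f-setter on 1)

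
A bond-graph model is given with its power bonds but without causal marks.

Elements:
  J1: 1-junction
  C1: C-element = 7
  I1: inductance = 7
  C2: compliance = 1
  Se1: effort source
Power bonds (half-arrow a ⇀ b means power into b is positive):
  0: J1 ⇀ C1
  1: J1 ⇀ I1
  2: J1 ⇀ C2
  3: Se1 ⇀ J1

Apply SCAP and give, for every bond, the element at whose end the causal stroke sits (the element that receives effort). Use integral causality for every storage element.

β3 stroke at J1  (Se1 (Se) sets effort on bond)
β0 stroke at J1  (prefer integral on C1)
β1 stroke at I1  (I1: I, integral causality)
β2 stroke at J1  (J1 flow already set via bond 1)

bond 0 stroke at J1
bond 1 stroke at I1
bond 2 stroke at J1
bond 3 stroke at J1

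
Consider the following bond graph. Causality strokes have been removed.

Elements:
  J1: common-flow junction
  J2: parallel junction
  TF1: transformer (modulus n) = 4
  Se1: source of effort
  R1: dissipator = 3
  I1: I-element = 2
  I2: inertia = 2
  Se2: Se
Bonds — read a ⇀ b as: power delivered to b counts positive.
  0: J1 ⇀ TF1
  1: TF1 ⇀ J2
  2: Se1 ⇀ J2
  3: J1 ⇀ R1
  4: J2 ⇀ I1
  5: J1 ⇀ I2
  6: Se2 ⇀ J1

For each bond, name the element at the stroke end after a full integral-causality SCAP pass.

bond 2 →J2  (Se1: effort source, stroke at far end)
bond 6 →J1  (Se2 fixes effort; stroke away)
bond 1 →TF1  (common-e at J2 fixed by 2)
bond 4 →I1  (J2: bond 2 brought effort, rest push out)
bond 0 →J1  (through TF1, causality passes straight; one stroke at TF1)
bond 5 →I2  (I2 integral (f out))
bond 3 →J1  (1-jn J1 has f-setter on 5)

β0 stroke at J1
β1 stroke at TF1
β2 stroke at J2
β3 stroke at J1
β4 stroke at I1
β5 stroke at I2
β6 stroke at J1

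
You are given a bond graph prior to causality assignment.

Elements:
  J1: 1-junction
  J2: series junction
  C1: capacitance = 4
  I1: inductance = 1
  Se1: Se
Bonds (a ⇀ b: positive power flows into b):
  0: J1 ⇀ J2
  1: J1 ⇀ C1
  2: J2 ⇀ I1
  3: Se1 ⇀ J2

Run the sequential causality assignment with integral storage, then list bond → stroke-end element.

#0 stroke at J2
#1 stroke at J1
#2 stroke at I1
#3 stroke at J2

b3 →J2  (Se1 (Se) sets effort on bond)
b1 →J1  (C1: C, integral causality)
b0 →J2  (closing 1-jn rule on J1)
b2 →I1  (J2: last free bond brings flow in)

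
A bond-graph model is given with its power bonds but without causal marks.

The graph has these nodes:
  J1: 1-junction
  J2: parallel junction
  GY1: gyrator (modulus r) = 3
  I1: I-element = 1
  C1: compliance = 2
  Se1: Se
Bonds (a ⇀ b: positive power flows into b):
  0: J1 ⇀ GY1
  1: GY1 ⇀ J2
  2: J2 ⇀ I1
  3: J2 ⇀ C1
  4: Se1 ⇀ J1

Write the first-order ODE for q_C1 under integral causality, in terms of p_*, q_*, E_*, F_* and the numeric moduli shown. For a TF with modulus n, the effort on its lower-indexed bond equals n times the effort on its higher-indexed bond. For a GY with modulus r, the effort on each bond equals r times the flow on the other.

β4 →J1  (Se1 (Se) sets effort on bond)
β0 →GY1  (J1: last free bond brings flow in)
β1 →GY1  (GY GY1: same side as bond 0)
β2 →I1  (I1 outputs flow p/I1)
β3 →J2  (J2: last free bond brings effort in)

dq_C1/dt = E_Se1/3 - p_I1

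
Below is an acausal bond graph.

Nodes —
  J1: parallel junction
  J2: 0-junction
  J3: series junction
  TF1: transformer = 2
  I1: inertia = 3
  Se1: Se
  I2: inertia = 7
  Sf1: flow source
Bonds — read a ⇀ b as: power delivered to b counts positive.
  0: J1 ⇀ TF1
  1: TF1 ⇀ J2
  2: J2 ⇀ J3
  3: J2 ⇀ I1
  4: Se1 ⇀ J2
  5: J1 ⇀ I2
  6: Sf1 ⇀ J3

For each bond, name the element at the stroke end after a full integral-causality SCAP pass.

bond 0 →J1
bond 1 →TF1
bond 2 →J3
bond 3 →I1
bond 4 →J2
bond 5 →I2
bond 6 →Sf1

bond 4 stroke→J2  (Se1 (Se) sets effort on bond)
bond 6 stroke→Sf1  (Sf1 fixes flow; stroke at Sf1)
bond 1 stroke→TF1  (J2 effort already set via bond 4)
bond 2 stroke→J3  (J2: bond 4 brought effort, rest push out)
bond 3 stroke→I1  (common-e at J2 fixed by 4)
bond 0 stroke→J1  (TF TF1: opposite of bond 1)
bond 5 stroke→I2  (0-jn J1 has e-setter on 0)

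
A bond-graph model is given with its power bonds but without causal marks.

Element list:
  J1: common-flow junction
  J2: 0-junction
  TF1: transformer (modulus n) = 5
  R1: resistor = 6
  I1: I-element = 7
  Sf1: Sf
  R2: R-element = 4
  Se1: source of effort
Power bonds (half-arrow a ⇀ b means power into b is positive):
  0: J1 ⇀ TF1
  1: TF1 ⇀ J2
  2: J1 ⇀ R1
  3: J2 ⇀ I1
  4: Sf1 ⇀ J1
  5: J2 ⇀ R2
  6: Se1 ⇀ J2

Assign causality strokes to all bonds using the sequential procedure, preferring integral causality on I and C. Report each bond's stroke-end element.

bond 0 |J1
bond 1 |TF1
bond 2 |J1
bond 3 |I1
bond 4 |Sf1
bond 5 |R2
bond 6 |J2

b4 |Sf1  (source Sf1 imposes f)
b6 |J2  (Se1: effort source, stroke at far end)
b0 |J1  (J1 flow already set via bond 4)
b2 |J1  (1-jn J1 has f-setter on 4)
b1 |TF1  (common-e at J2 fixed by 6)
b3 |I1  (J2: bond 6 brought effort, rest push out)
b5 |R2  (J2 effort already set via bond 6)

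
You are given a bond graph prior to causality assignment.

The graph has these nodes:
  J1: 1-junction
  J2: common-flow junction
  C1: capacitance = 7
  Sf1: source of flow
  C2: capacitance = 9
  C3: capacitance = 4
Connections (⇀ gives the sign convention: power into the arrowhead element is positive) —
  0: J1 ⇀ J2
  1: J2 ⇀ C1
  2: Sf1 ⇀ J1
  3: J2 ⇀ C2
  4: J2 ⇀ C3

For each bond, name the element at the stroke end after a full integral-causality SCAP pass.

bond 0 |J1
bond 1 |J2
bond 2 |Sf1
bond 3 |J2
bond 4 |J2

β2 stroke→Sf1  (source Sf1 imposes f)
β0 stroke→J1  (J1: bond 2 brought flow, rest push out)
β1 stroke→J2  (J2: bond 0 brought flow, rest push out)
β3 stroke→J2  (common-f at J2 fixed by 0)
β4 stroke→J2  (J2 flow already set via bond 0)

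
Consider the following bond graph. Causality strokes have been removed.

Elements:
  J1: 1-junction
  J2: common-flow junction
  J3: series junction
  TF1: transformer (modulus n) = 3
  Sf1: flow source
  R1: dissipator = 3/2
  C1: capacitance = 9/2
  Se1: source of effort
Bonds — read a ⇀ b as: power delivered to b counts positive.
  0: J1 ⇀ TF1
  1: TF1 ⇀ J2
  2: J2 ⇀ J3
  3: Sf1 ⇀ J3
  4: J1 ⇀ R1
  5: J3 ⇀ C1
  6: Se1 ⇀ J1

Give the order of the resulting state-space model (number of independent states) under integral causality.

β3 stroke→Sf1  (Sf1: flow source, stroke at near end)
β6 stroke→J1  (Se1 fixes effort; stroke away)
β2 stroke→J3  (1-jn J3 has f-setter on 3)
β5 stroke→J3  (J3: bond 3 brought flow, rest push out)
β1 stroke→J2  (J2 flow already set via bond 2)
β0 stroke→TF1  (TF1: transformer flips bond 1)
β4 stroke→J1  (J1: bond 0 brought flow, rest push out)

1  (C1 all integral)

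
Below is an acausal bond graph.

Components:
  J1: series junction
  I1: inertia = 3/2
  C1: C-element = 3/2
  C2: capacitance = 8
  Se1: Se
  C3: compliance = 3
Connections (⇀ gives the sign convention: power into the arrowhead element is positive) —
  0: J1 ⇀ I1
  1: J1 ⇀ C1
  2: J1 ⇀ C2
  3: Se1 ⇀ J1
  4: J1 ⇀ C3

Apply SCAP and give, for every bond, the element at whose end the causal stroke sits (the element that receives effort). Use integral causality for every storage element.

bond 3 |J1  (Se1 fixes effort; stroke away)
bond 0 |I1  (I1 integral (f out))
bond 1 |J1  (common-f at J1 fixed by 0)
bond 2 |J1  (J1 flow already set via bond 0)
bond 4 |J1  (common-f at J1 fixed by 0)

β0 stroke→I1
β1 stroke→J1
β2 stroke→J1
β3 stroke→J1
β4 stroke→J1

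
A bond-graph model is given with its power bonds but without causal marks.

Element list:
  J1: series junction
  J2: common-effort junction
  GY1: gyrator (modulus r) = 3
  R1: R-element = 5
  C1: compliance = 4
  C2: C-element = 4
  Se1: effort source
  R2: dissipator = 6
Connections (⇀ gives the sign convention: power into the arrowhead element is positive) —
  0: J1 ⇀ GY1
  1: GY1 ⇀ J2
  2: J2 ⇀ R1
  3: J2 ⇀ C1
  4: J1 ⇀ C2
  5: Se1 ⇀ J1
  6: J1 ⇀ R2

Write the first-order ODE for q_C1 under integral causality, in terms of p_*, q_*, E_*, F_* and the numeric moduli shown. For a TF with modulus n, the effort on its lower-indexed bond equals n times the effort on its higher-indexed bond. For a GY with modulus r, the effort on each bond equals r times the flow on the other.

dq_C1/dt = E_Se1/3 - 13*q_C1/60 - q_C2/12

β5 |J1  (source Se1 imposes e)
β3 |J2  (C1: C, integral causality)
β1 |GY1  (common-e at J2 fixed by 3)
β2 |R1  (common-e at J2 fixed by 3)
β0 |GY1  (GY GY1: same side as bond 1)
β4 |J1  (J1 flow already set via bond 0)
β6 |J1  (1-jn J1 has f-setter on 0)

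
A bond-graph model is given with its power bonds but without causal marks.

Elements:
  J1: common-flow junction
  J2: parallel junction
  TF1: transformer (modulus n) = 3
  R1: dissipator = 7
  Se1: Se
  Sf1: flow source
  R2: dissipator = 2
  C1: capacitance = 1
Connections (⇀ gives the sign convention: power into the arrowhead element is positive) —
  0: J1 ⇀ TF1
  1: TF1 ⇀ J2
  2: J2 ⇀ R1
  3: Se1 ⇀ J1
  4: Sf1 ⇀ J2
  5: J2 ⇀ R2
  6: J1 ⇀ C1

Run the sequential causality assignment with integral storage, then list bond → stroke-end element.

β3 |J1  (Se1 (Se) sets effort on bond)
β4 |Sf1  (Sf1 fixes flow; stroke at Sf1)
β6 |J1  (C1 outputs effort q/C1)
β0 |TF1  (J1: last free bond brings flow in)
β1 |J2  (TF1 one-in-one-out from 0)
β2 |R1  (0-jn J2 has e-setter on 1)
β5 |R2  (common-e at J2 fixed by 1)

bond 0 stroke→TF1
bond 1 stroke→J2
bond 2 stroke→R1
bond 3 stroke→J1
bond 4 stroke→Sf1
bond 5 stroke→R2
bond 6 stroke→J1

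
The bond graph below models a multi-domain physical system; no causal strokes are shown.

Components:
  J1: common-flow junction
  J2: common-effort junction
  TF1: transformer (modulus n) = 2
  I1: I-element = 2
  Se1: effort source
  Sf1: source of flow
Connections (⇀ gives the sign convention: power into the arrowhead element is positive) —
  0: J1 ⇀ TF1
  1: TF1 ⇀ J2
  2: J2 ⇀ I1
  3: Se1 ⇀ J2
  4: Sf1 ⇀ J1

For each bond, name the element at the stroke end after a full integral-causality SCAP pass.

#0 stroke→J1
#1 stroke→TF1
#2 stroke→I1
#3 stroke→J2
#4 stroke→Sf1

bond 3 |J2  (Se1 fixes effort; stroke away)
bond 4 |Sf1  (Sf1 (Sf) sets flow on bond)
bond 0 |J1  (1-jn J1 has f-setter on 4)
bond 1 |TF1  (J2: bond 3 brought effort, rest push out)
bond 2 |I1  (common-e at J2 fixed by 3)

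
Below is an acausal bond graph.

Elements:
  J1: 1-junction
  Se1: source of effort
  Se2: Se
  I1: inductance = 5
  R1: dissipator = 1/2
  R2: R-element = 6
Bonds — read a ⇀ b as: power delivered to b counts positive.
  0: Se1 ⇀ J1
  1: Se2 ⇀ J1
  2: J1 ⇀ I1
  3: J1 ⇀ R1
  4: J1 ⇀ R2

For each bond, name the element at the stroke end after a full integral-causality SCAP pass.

bond 0 stroke at J1
bond 1 stroke at J1
bond 2 stroke at I1
bond 3 stroke at J1
bond 4 stroke at J1

b0 |J1  (Se1 fixes effort; stroke away)
b1 |J1  (Se2 fixes effort; stroke away)
b2 |I1  (I1 outputs flow p/I1)
b3 |J1  (common-f at J1 fixed by 2)
b4 |J1  (common-f at J1 fixed by 2)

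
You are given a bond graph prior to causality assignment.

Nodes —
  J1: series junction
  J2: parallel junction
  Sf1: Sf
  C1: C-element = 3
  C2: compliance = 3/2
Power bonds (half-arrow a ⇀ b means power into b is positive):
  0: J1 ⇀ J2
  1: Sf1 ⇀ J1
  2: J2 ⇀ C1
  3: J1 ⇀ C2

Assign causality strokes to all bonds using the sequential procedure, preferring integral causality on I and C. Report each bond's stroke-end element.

#0 stroke at J1
#1 stroke at Sf1
#2 stroke at J2
#3 stroke at J1

β1 stroke at Sf1  (Sf1 fixes flow; stroke at Sf1)
β0 stroke at J1  (1-jn J1 has f-setter on 1)
β3 stroke at J1  (J1: bond 1 brought flow, rest push out)
β2 stroke at J2  (J2: last free bond brings effort in)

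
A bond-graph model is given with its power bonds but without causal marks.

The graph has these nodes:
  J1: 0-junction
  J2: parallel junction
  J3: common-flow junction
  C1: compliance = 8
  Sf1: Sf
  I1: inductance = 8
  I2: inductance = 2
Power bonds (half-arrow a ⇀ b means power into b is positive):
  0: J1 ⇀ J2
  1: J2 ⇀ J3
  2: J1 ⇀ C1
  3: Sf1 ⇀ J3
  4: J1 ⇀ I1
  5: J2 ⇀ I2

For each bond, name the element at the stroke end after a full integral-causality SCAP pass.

#0 |J2
#1 |J3
#2 |J1
#3 |Sf1
#4 |I1
#5 |I2

bond 3 stroke at Sf1  (source Sf1 imposes f)
bond 1 stroke at J3  (J3 flow already set via bond 3)
bond 2 stroke at J1  (prefer integral on C1)
bond 0 stroke at J2  (common-e at J1 fixed by 2)
bond 4 stroke at I1  (common-e at J1 fixed by 2)
bond 5 stroke at I2  (J2 effort already set via bond 0)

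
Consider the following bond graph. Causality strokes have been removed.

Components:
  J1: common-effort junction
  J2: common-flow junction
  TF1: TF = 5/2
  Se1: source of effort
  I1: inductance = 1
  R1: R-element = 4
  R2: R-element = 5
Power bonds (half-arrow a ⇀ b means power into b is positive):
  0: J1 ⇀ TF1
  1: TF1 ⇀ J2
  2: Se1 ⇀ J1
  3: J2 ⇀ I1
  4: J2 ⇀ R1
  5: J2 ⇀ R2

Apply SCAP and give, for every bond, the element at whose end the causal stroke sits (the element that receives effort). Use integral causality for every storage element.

β0 stroke→TF1
β1 stroke→J2
β2 stroke→J1
β3 stroke→I1
β4 stroke→J2
β5 stroke→J2

β2 stroke at J1  (Se1 (Se) sets effort on bond)
β0 stroke at TF1  (J1 effort already set via bond 2)
β1 stroke at J2  (TF1 one-in-one-out from 0)
β3 stroke at I1  (I1 integral (f out))
β4 stroke at J2  (1-jn J2 has f-setter on 3)
β5 stroke at J2  (common-f at J2 fixed by 3)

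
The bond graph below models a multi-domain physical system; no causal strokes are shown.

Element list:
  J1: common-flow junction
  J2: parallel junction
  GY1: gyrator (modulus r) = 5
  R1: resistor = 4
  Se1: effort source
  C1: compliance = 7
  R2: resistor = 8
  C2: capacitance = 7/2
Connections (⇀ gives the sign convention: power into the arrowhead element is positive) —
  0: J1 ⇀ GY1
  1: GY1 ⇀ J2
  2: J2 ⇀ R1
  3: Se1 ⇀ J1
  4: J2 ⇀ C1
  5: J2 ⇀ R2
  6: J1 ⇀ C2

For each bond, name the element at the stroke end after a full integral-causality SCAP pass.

β0 →GY1
β1 →GY1
β2 →R1
β3 →J1
β4 →J2
β5 →R2
β6 →J1

#3 →J1  (Se1 fixes effort; stroke away)
#4 →J2  (C1 outputs effort q/C1)
#1 →GY1  (J2 effort already set via bond 4)
#2 →R1  (J2: bond 4 brought effort, rest push out)
#5 →R2  (0-jn J2 has e-setter on 4)
#0 →GY1  (GY1: gyrator matches bond 1)
#6 →J1  (common-f at J1 fixed by 0)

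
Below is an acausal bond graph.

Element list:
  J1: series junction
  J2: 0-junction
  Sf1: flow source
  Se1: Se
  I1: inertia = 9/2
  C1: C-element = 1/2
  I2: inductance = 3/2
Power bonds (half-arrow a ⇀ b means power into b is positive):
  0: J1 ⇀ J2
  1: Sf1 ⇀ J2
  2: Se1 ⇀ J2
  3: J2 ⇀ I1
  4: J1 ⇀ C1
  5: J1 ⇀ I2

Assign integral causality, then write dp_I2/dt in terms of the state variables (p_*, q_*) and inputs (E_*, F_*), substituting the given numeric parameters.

dp_I2/dt = -E_Se1 - 2*q_C1

bond 1 stroke at Sf1  (Sf1 fixes flow; stroke at Sf1)
bond 2 stroke at J2  (Se1 (Se) sets effort on bond)
bond 0 stroke at J1  (common-e at J2 fixed by 2)
bond 3 stroke at I1  (J2 effort already set via bond 2)
bond 4 stroke at J1  (C1 integral (e out))
bond 5 stroke at I2  (closing 1-jn rule on J1)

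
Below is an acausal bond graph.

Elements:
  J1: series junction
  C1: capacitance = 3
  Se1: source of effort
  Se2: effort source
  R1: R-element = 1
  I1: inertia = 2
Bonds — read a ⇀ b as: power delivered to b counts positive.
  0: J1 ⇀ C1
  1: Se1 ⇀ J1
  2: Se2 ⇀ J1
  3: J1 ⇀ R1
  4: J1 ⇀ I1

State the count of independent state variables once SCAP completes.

b1 stroke at J1  (Se1: effort source, stroke at far end)
b2 stroke at J1  (Se2 (Se) sets effort on bond)
b0 stroke at J1  (C1: C, integral causality)
b4 stroke at I1  (I1 outputs flow p/I1)
b3 stroke at J1  (1-jn J1 has f-setter on 4)

2  (C1, I1 all integral)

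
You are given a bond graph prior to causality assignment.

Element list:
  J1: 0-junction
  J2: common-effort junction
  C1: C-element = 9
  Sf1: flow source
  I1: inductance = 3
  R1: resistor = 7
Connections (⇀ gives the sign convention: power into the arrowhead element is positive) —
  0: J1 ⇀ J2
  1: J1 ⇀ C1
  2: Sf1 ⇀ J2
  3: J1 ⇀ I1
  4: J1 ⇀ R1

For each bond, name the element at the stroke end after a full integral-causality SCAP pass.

bond 0 →J2
bond 1 →J1
bond 2 →Sf1
bond 3 →I1
bond 4 →R1

b2 stroke at Sf1  (Sf1 (Sf) sets flow on bond)
b0 stroke at J2  (J2: last free bond brings effort in)
b1 stroke at J1  (C1 integral (e out))
b3 stroke at I1  (0-jn J1 has e-setter on 1)
b4 stroke at R1  (common-e at J1 fixed by 1)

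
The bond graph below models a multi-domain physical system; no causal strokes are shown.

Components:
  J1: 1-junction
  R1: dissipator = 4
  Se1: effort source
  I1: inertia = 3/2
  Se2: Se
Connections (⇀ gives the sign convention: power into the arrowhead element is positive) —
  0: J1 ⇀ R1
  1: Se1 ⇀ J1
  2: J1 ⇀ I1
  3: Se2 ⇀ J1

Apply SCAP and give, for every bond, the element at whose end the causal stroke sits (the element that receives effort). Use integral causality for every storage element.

#0 stroke→J1
#1 stroke→J1
#2 stroke→I1
#3 stroke→J1

#1 →J1  (Se1 fixes effort; stroke away)
#3 →J1  (Se2 (Se) sets effort on bond)
#2 →I1  (I1 outputs flow p/I1)
#0 →J1  (J1 flow already set via bond 2)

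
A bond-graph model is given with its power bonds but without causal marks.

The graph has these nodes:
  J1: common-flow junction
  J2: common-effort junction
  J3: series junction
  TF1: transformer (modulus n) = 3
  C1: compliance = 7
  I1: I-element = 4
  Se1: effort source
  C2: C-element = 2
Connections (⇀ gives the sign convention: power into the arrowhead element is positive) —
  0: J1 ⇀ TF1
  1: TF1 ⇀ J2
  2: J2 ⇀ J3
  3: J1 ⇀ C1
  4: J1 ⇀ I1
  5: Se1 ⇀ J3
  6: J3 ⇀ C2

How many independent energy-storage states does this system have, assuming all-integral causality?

3  (C1, C2, I1 all integral)

b5 →J3  (Se1 (Se) sets effort on bond)
b3 →J1  (C1 integral (e out))
b4 →I1  (prefer integral on I1)
b0 →J1  (common-f at J1 fixed by 4)
b1 →TF1  (TF1: transformer flips bond 0)
b2 →J2  (only one effort-in slot at J2)
b6 →J3  (J3 flow already set via bond 2)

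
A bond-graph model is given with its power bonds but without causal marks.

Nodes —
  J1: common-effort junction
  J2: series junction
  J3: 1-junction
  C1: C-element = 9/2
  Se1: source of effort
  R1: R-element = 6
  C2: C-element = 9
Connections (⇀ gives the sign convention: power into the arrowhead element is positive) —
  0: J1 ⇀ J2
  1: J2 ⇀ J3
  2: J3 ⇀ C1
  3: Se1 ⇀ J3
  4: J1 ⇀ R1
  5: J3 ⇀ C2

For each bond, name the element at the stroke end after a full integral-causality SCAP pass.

β0 stroke→J1
β1 stroke→J2
β2 stroke→J3
β3 stroke→J3
β4 stroke→R1
β5 stroke→J3

b3 stroke at J3  (Se1 fixes effort; stroke away)
b2 stroke at J3  (C1 integral (e out))
b5 stroke at J3  (C2: C, integral causality)
b1 stroke at J2  (J3 needs exactly one f-in)
b0 stroke at J1  (only one flow-in slot at J2)
b4 stroke at R1  (common-e at J1 fixed by 0)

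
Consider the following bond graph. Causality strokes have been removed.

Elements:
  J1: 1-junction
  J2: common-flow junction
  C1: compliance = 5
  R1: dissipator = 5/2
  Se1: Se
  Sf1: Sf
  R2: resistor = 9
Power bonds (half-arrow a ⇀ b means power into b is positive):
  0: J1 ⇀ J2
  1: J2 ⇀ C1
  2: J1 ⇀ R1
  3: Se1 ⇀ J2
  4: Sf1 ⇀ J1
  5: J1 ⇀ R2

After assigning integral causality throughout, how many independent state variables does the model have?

1  (C1 all integral)

β3 stroke at J2  (Se1: effort source, stroke at far end)
β4 stroke at Sf1  (source Sf1 imposes f)
β0 stroke at J1  (J1 flow already set via bond 4)
β2 stroke at J1  (common-f at J1 fixed by 4)
β5 stroke at J1  (common-f at J1 fixed by 4)
β1 stroke at J2  (common-f at J2 fixed by 0)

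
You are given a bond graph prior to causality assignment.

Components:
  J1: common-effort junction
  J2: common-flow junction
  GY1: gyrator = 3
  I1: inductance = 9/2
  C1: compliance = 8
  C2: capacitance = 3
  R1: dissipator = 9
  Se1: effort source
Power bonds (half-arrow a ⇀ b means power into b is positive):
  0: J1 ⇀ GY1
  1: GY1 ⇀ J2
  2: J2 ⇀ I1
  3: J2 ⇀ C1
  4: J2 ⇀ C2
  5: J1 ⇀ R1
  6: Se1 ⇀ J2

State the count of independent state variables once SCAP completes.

3  (C1, C2, I1 all integral)

β6 stroke at J2  (source Se1 imposes e)
β2 stroke at I1  (I1 integral (f out))
β1 stroke at J2  (common-f at J2 fixed by 2)
β3 stroke at J2  (common-f at J2 fixed by 2)
β4 stroke at J2  (J2: bond 2 brought flow, rest push out)
β0 stroke at J1  (GY GY1: same side as bond 1)
β5 stroke at R1  (J1: bond 0 brought effort, rest push out)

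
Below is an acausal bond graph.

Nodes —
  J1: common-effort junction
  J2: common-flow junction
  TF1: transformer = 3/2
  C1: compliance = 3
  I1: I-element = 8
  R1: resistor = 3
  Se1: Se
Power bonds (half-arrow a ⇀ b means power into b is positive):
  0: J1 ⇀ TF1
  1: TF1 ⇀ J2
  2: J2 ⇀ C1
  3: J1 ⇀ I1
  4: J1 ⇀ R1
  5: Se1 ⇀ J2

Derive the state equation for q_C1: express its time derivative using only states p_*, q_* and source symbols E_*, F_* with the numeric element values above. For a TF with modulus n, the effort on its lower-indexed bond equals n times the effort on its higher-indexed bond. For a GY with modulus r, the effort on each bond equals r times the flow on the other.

#5 |J2  (Se1 fixes effort; stroke away)
#2 |J2  (C1 outputs effort q/C1)
#1 |TF1  (J2 needs exactly one f-in)
#0 |J1  (TF1: transformer flips bond 1)
#3 |I1  (J1: bond 0 brought effort, rest push out)
#4 |R1  (common-e at J1 fixed by 0)

dq_C1/dt = 3*E_Se1/4 - 3*p_I1/16 - q_C1/4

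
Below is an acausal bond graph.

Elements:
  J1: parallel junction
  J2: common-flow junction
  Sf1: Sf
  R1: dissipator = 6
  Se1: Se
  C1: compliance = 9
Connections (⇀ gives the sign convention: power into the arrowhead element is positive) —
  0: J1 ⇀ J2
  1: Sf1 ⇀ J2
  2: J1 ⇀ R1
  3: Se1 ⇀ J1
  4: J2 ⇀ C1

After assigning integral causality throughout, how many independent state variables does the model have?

1  (C1 all integral)

β1 stroke→Sf1  (Sf1 (Sf) sets flow on bond)
β3 stroke→J1  (Se1: effort source, stroke at far end)
β0 stroke→J2  (0-jn J1 has e-setter on 3)
β2 stroke→R1  (0-jn J1 has e-setter on 3)
β4 stroke→J2  (J2: bond 1 brought flow, rest push out)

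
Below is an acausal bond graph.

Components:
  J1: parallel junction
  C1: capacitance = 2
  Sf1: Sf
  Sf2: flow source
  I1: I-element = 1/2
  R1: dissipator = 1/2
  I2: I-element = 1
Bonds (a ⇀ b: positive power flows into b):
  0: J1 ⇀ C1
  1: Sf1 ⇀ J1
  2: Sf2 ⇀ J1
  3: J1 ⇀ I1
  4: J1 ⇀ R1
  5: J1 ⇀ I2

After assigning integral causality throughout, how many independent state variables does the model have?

3  (C1, I1, I2 all integral)

b1 stroke→Sf1  (Sf1 fixes flow; stroke at Sf1)
b2 stroke→Sf2  (Sf2 (Sf) sets flow on bond)
b0 stroke→J1  (C1 integral (e out))
b3 stroke→I1  (common-e at J1 fixed by 0)
b4 stroke→R1  (0-jn J1 has e-setter on 0)
b5 stroke→I2  (J1: bond 0 brought effort, rest push out)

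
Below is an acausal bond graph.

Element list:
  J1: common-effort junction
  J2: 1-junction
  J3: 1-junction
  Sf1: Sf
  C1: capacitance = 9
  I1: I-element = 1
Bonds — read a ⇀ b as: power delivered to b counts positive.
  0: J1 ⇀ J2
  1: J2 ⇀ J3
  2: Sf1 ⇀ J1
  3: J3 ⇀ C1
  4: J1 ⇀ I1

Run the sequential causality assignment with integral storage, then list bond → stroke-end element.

b0 |J1
b1 |J2
b2 |Sf1
b3 |J3
b4 |I1

#2 stroke→Sf1  (Sf1: flow source, stroke at near end)
#3 stroke→J3  (prefer integral on C1)
#1 stroke→J2  (closing 1-jn rule on J3)
#0 stroke→J1  (closing 1-jn rule on J2)
#4 stroke→I1  (J1 effort already set via bond 0)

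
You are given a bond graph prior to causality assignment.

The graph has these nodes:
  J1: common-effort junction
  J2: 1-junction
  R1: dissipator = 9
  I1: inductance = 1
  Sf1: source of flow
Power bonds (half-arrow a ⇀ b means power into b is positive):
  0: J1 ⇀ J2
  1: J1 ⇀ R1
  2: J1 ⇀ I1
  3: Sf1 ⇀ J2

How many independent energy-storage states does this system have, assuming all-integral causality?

b3 stroke at Sf1  (Sf1 fixes flow; stroke at Sf1)
b0 stroke at J2  (1-jn J2 has f-setter on 3)
b2 stroke at I1  (I1: I, integral causality)
b1 stroke at J1  (J1 needs exactly one e-in)

1  (I1 all integral)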